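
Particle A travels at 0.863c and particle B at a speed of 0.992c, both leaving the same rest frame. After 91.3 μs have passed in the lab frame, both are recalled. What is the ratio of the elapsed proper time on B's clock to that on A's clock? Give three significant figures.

τ_B/τ_A = 0.250

A: γ = 1/√(1 − 0.863²) = 1/√0.2552 = 1.979. B: γ = 1/√(1 − 0.992²) = 1/√0.01594 = 7.922.
τ_A/τ_B = γ_B/γ_A = 7.922/1.979 = 4.002, so τ_B/τ_A = 0.2499.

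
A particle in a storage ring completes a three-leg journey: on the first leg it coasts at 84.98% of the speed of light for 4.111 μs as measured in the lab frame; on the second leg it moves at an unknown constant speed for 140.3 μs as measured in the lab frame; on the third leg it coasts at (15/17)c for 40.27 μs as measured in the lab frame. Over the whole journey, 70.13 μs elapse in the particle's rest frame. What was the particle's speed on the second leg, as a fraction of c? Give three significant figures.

Leg 1: β = 0.8498; γ = 1/√(1 − 0.8498²) = 1/√0.2778 = 1.897; τ_1 = 4.111/1.897 = 2.167 μs.
Leg 2: speed unknown; τ_2 = 140.3/γ_2.
Leg 3: γ = 1/√(1 − (15/17)²) = 17/8 = 2.125; τ_3 = 40.27/2.125 = 18.95 μs.
Total proper time: 2.167 + τ_2 + 18.95 = 70.13, so τ_2 = 70.13 − 21.12 = 49.01 μs.
γ_2 = 140.3/49.01 = 2.863; β = √(1 − 1/γ²) = √0.8780.

β = 0.937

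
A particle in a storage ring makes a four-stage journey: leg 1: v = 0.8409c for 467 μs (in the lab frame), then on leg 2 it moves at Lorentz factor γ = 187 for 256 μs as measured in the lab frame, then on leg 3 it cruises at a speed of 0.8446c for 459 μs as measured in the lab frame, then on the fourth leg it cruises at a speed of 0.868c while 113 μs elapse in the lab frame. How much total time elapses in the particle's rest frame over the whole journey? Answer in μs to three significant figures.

τ = 556 μs

Leg 1: γ = 1/√(1 − 0.8409²) = 1/√0.2929 = 1.848; τ_1 = 467/1.848 = 252.7 μs.
Leg 2: γ = 187; τ_2 = 256/187.0 = 1.369 μs.
Leg 3: γ = 1/√(1 − 0.8446²) = 1/√0.2867 = 1.868; τ_3 = 459/1.868 = 245.7 μs.
Leg 4: γ = 1/√(1 − 0.868²) = 1/√0.2466 = 2.014; τ_4 = 113/2.014 = 56.11 μs.
Total: 252.7 + 1.369 + 245.7 + 56.11 μs.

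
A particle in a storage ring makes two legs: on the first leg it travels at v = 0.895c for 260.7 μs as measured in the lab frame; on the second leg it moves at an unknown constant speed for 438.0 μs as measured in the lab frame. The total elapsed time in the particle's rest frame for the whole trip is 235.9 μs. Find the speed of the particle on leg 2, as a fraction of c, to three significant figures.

β = 0.962

Leg 1: γ = 1/√(1 − 0.895²) = 1/√0.1990 = 2.242; τ_1 = 260.7/2.242 = 116.3 μs.
Leg 2: speed unknown; τ_2 = 438.0/γ_2.
Total proper time: 116.3 + τ_2 = 235.9, so τ_2 = 235.9 − 116.3 = 119.6 μs.
γ_2 = 438.0/119.6 = 3.662; β = √(1 − 1/γ²) = √0.9254.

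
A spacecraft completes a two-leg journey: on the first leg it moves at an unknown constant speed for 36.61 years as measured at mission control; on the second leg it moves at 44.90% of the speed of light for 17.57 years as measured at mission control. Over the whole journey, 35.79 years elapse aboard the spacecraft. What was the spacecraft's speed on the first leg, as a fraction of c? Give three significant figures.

β = 0.836

Leg 1: speed unknown; τ_1 = 36.61/γ_1.
Leg 2: β = 0.4490; γ = 1/√(1 − 0.4490²) = 1/√0.7984 = 1.119; τ_2 = 17.57/1.119 = 15.70 years.
Total proper time: τ_1 + 15.70 = 35.79, so τ_1 = 35.79 − 15.70 = 20.09 years.
γ_1 = 36.61/20.09 = 1.822; β = √(1 − 1/γ²) = √0.6988.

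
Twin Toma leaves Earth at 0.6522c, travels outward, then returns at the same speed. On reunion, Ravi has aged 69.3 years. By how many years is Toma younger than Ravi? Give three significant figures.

Δt − τ = 16.8 years

γ = 1/√(1 − 0.6522²) = 1/√0.5746 = 1.319
Toma's elapsed proper time: τ = 69.3/1.319 = 52.53 years.
Age gap = Δt − τ = 69.3 − 52.53 years.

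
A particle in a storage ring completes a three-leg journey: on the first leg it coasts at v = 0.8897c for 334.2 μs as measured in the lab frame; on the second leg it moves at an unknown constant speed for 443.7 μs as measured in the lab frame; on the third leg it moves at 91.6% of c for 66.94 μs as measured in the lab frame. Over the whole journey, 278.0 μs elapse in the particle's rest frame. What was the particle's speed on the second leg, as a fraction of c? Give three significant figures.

β = 0.975

Leg 1: γ = 1/√(1 − 0.8897²) = 1/√0.2084 = 2.190; τ_1 = 334.2/2.190 = 152.6 μs.
Leg 2: speed unknown; τ_2 = 443.7/γ_2.
Leg 3: β = 0.916; γ = 1/√(1 − 0.916²) = 1/√0.1609 = 2.493; τ_3 = 66.94/2.493 = 26.85 μs.
Total proper time: 152.6 + τ_2 + 26.85 = 278.0, so τ_2 = 278.0 − 179.4 = 98.57 μs.
γ_2 = 443.7/98.57 = 4.501; β = √(1 − 1/γ²) = √0.9506.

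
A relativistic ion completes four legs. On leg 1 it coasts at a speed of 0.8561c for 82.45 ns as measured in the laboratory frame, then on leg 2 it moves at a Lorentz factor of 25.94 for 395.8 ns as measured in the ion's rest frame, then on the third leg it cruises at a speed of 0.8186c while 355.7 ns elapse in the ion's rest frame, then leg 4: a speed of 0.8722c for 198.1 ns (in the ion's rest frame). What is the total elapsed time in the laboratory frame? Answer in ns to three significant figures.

Leg 1: 82.45 ns is already measured in the laboratory frame.
Leg 2: γ = 25.94; Δt_2 = 25.94 × 395.8 = 1.027×10⁴ ns.
Leg 3: γ = 1/√(1 − 0.8186²) = 1/√0.3299 = 1.741; Δt_3 = 1.741 × 355.7 = 619.3 ns.
Leg 4: γ = 1/√(1 − 0.8722²) = 1/√0.2393 = 2.044; Δt_4 = 2.044 × 198.1 = 405.0 ns.
Total: 82.45 + 1.027×10⁴ + 619.3 + 405.0 ns.

Δt = 1.14×10⁴ ns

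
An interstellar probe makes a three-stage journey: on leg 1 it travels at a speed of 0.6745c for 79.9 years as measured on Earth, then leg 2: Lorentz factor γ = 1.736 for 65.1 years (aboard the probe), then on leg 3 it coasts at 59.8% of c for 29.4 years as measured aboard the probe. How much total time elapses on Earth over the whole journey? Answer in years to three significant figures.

Leg 1: 79.9 years is already measured on Earth.
Leg 2: γ = 1.736; Δt_2 = 1.736 × 65.1 = 113.0 years.
Leg 3: β = 0.598; γ = 1/√(1 − 0.598²) = 1/√0.6424 = 1.248; Δt_3 = 1.248 × 29.4 = 36.68 years.
Total: 79.90 + 113.0 + 36.68 years.

Δt = 230 years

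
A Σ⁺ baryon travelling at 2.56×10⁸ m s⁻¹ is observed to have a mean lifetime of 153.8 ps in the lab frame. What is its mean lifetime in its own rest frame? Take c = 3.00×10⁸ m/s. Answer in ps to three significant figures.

τ₀ = 80.2 ps

β = 2.56×10⁸/3.00×10⁸ = 0.8533; γ = 1/√(1 − 0.8533²) = 1.918
The lab-frame lifetime is the dilated interval; the proper lifetime is τ₀ = Δt/γ = 153.8/1.918 ps.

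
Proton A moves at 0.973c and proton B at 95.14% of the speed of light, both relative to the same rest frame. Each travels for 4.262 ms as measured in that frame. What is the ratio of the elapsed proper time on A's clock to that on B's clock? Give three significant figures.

τ_A/τ_B = 0.749

A: γ = 1/√(1 − 0.973²) = 1/√0.05327 = 4.333. B: β = 0.9514; γ = 1/√(1 − 0.9514²) = 1/√0.09484 = 3.247.
τ_A/τ_B = γ_B/γ_A = 3.247/4.333 = 0.7495, so τ_A/τ_B = 0.7495.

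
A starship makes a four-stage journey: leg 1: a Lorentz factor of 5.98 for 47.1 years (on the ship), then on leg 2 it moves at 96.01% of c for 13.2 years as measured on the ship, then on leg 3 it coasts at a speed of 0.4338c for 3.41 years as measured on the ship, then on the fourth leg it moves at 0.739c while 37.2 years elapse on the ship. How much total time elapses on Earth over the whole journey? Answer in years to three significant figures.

Δt = 388 years

Leg 1: γ = 5.98; Δt_1 = 5.980 × 47.1 = 281.7 years.
Leg 2: β = 0.9601; γ = 1/√(1 − 0.9601²) = 1/√0.07821 = 3.576; Δt_2 = 3.576 × 13.2 = 47.20 years.
Leg 3: γ = 1/√(1 − 0.4338²) = 1/√0.8118 = 1.110; Δt_3 = 1.110 × 3.41 = 3.785 years.
Leg 4: γ = 1/√(1 − 0.739²) = 1/√0.4539 = 1.484; Δt_4 = 1.484 × 37.2 = 55.22 years.
Total: 281.7 + 47.20 + 3.785 + 55.22 years.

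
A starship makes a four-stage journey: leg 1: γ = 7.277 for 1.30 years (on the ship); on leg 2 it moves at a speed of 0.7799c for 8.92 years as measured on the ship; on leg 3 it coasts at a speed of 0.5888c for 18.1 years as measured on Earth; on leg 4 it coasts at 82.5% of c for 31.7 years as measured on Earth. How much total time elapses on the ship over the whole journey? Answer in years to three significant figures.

τ = 42.8 years

Leg 1: 1.30 years is already measured on the ship.
Leg 2: 8.92 years is already measured on the ship.
Leg 3: γ = 1/√(1 − 0.5888²) = 1/√0.6533 = 1.237; τ_3 = 18.1/1.237 = 14.63 years.
Leg 4: β = 0.825; γ = 1/√(1 − 0.825²) = 1/√0.3194 = 1.769; τ_4 = 31.7/1.769 = 17.91 years.
Total: 1.300 + 8.920 + 14.63 + 17.91 years.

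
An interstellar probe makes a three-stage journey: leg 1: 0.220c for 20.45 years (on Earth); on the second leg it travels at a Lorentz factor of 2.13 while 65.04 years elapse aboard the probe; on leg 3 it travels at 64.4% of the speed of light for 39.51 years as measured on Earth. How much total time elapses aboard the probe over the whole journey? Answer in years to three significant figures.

Leg 1: γ = 1/√(1 − 0.220²) = 1/√0.9516 = 1.025; τ_1 = 20.45/1.025 = 19.95 years.
Leg 2: 65.04 years is already measured aboard the probe.
Leg 3: β = 0.644; γ = 1/√(1 − 0.644²) = 1/√0.5853 = 1.307; τ_3 = 39.51/1.307 = 30.23 years.
Total: 19.95 + 65.04 + 30.23 years.

τ = 115 years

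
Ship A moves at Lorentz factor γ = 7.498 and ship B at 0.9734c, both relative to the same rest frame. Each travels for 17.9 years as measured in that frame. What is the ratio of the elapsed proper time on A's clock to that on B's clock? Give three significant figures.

τ_A/τ_B = 0.582

A: γ = 7.498. B: γ = 1/√(1 − 0.9734²) = 1/√0.05249 = 4.365.
τ_A/τ_B = γ_B/γ_A = 4.365/7.498 = 0.5821, so τ_A/τ_B = 0.5821.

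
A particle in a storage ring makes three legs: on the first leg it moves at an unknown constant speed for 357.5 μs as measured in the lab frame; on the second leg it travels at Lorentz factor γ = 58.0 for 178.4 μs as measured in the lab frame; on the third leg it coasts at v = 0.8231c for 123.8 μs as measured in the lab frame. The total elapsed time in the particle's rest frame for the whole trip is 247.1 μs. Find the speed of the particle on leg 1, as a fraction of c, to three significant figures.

Leg 1: speed unknown; τ_1 = 357.5/γ_1.
Leg 2: γ = 58.0; τ_2 = 178.4/58.00 = 3.076 μs.
Leg 3: γ = 1/√(1 − 0.8231²) = 1/√0.3225 = 1.761; τ_3 = 123.8/1.761 = 70.31 μs.
Total proper time: τ_1 + 3.076 + 70.31 = 247.1, so τ_1 = 247.1 − 73.38 = 173.7 μs.
γ_1 = 357.5/173.7 = 2.058; β = √(1 − 1/γ²) = √0.7639.

β = 0.874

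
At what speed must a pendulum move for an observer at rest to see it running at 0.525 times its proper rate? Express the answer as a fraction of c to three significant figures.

β = 0.851

Rate ratio = 1/γ, so γ = 1/0.525 = 1.905.
β = √(1 − 1/γ²) = √(1 − 0.525²) = √0.7244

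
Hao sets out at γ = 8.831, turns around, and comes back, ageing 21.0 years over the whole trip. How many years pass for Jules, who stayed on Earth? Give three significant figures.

γ = 8.831
Earth-frame duration is the dilated interval: Δt = γτ = 8.831 × 21.0 years.

Δt = 185 years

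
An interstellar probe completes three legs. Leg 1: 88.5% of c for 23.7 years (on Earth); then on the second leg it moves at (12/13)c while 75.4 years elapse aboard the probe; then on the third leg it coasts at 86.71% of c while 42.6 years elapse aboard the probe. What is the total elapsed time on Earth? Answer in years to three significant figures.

Leg 1: 23.7 years is already measured on Earth.
Leg 2: γ = 1/√(1 − (12/13)²) = 13/5 = 2.600; Δt_2 = 2.600 × 75.4 = 196.0 years.
Leg 3: β = 0.8671; γ = 1/√(1 − 0.8671²) = 1/√0.2481 = 2.007; Δt_3 = 2.007 × 42.6 = 85.52 years.
Total: 23.70 + 196.0 + 85.52 years.

Δt = 305 years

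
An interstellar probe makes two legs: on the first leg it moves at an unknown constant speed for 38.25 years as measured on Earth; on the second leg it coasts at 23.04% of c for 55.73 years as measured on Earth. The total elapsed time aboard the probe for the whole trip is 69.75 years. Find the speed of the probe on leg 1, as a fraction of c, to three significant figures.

β = 0.914

Leg 1: speed unknown; τ_1 = 38.25/γ_1.
Leg 2: β = 0.2304; γ = 1/√(1 − 0.2304²) = 1/√0.9469 = 1.028; τ_2 = 55.73/1.028 = 54.23 years.
Total proper time: τ_1 + 54.23 = 69.75, so τ_1 = 69.75 − 54.23 = 15.52 years.
γ_1 = 38.25/15.52 = 2.465; β = √(1 − 1/γ²) = √0.8354.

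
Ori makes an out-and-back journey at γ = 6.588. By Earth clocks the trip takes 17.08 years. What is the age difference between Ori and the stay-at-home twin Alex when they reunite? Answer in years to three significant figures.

Δt − τ = 14.5 years

γ = 6.588
Ori's elapsed proper time: τ = 17.08/6.588 = 2.593 years.
Age gap = Δt − τ = 17.08 − 2.593 years.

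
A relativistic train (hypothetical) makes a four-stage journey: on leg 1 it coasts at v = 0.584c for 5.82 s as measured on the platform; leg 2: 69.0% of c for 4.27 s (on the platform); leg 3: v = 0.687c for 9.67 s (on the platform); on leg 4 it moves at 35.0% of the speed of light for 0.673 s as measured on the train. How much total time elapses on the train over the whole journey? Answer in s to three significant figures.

τ = 15.5 s

Leg 1: γ = 1/√(1 − 0.584²) = 1/√0.6589 = 1.232; τ_1 = 5.82/1.232 = 4.724 s.
Leg 2: β = 0.690; γ = 1/√(1 − 0.690²) = 1/√0.5239 = 1.382; τ_2 = 4.27/1.382 = 3.091 s.
Leg 3: γ = 1/√(1 − 0.687²) = 1/√0.5280 = 1.376; τ_3 = 9.67/1.376 = 7.027 s.
Leg 4: 0.673 s is already measured on the train.
Total: 4.724 + 3.091 + 7.027 + 0.6730 s.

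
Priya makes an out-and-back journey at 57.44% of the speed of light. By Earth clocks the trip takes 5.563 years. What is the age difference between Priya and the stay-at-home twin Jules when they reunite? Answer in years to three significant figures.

β = 0.5744; γ = 1/√(1 − 0.5744²) = 1/√0.6701 = 1.222
Priya's elapsed proper time: τ = 5.563/1.222 = 4.554 years.
Age gap = Δt − τ = 5.563 − 4.554 years.

Δt − τ = 1.01 years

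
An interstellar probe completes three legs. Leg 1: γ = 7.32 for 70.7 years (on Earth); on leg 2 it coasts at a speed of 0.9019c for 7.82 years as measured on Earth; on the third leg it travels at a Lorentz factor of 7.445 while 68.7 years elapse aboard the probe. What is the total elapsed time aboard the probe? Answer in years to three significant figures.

Leg 1: γ = 7.32; τ_1 = 70.7/7.320 = 9.658 years.
Leg 2: γ = 1/√(1 − 0.9019²) = 1/√0.1866 = 2.315; τ_2 = 7.82/2.315 = 3.378 years.
Leg 3: 68.7 years is already measured aboard the probe.
Total: 9.658 + 3.378 + 68.70 years.

τ = 81.7 years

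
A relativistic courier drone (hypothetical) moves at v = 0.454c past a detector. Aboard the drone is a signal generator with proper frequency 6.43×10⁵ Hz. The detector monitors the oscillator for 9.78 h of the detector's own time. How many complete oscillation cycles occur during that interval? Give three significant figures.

γ = 1/√(1 − 0.454²) = 1/√0.7939 = 1.122
During 9.78 h of lab time, the oscillator's proper time advances by τ = Δt/γ = 9.78/1.122 = 8.714 h = 3.137×10⁴ s.
N = f × τ = 6.43×10⁵ × 3.137×10⁴ = 2.017×10¹⁰.

N = 2.02×10¹⁰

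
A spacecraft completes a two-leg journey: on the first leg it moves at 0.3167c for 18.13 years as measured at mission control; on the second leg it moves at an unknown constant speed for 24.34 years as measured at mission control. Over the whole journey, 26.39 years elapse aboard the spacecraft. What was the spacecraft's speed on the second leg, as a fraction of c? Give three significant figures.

β = 0.926

Leg 1: γ = 1/√(1 − 0.3167²) = 1/√0.8997 = 1.054; τ_1 = 18.13/1.054 = 17.20 years.
Leg 2: speed unknown; τ_2 = 24.34/γ_2.
Total proper time: 17.20 + τ_2 = 26.39, so τ_2 = 26.39 − 17.20 = 9.193 years.
γ_2 = 24.34/9.193 = 2.648; β = √(1 − 1/γ²) = √0.8573.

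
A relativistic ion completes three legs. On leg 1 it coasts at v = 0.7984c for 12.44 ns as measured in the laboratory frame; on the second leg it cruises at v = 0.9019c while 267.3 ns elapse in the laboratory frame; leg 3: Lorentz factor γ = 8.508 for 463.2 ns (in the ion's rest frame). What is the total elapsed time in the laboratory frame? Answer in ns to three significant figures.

Δt = 4220 ns

Leg 1: 12.44 ns is already measured in the laboratory frame.
Leg 2: 267.3 ns is already measured in the laboratory frame.
Leg 3: γ = 8.508; Δt_3 = 8.508 × 463.2 = 3941 ns.
Total: 12.44 + 267.3 + 3941 ns.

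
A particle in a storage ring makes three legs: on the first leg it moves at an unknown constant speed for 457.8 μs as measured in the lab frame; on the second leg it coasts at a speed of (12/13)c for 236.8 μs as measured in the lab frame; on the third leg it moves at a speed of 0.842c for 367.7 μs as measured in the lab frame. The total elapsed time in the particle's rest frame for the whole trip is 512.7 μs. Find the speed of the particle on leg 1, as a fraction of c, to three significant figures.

β = 0.873

Leg 1: speed unknown; τ_1 = 457.8/γ_1.
Leg 2: γ = 1/√(1 − (12/13)²) = 13/5 = 2.600; τ_2 = 236.8/2.600 = 91.08 μs.
Leg 3: γ = 1/√(1 − 0.842²) = 1/√0.2910 = 1.854; τ_3 = 367.7/1.854 = 198.4 μs.
Total proper time: τ_1 + 91.08 + 198.4 = 512.7, so τ_1 = 512.7 − 289.4 = 223.3 μs.
γ_1 = 457.8/223.3 = 2.051; β = √(1 − 1/γ²) = √0.7622.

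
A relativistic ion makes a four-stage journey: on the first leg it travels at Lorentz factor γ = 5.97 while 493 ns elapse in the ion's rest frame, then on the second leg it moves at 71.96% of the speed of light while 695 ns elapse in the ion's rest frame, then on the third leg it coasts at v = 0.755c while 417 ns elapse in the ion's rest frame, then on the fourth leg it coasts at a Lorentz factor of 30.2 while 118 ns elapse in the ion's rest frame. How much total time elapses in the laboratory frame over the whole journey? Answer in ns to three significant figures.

Leg 1: γ = 5.97; Δt_1 = 5.970 × 493 = 2943 ns.
Leg 2: β = 0.7196; γ = 1/√(1 − 0.7196²) = 1/√0.4822 = 1.440; Δt_2 = 1.440 × 695 = 1001 ns.
Leg 3: γ = 1/√(1 − 0.755²) = 1/√0.4300 = 1.525; Δt_3 = 1.525 × 417 = 635.9 ns.
Leg 4: γ = 30.2; Δt_4 = 30.20 × 118 = 3564 ns.
Total: 2943 + 1001 + 635.9 + 3564 ns.

Δt = 8140 ns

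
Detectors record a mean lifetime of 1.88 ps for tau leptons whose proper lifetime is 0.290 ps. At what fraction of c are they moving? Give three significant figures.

γ = Δt/τ₀ = 1.88/0.290 = 6.483
β = √(1 − 1/γ²) = √(1 − 0.02379) = √0.9762

β = 0.988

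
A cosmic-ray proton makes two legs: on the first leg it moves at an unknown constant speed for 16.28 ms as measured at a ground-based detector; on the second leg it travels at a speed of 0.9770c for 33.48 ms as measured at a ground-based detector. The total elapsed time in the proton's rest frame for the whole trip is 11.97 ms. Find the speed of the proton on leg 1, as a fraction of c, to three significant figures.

β = 0.955

Leg 1: speed unknown; τ_1 = 16.28/γ_1.
Leg 2: γ = 1/√(1 − 0.9770²) = 1/√0.04547 = 4.690; τ_2 = 33.48/4.690 = 7.139 ms.
Total proper time: τ_1 + 7.139 = 11.97, so τ_1 = 11.97 − 7.139 = 4.831 ms.
γ_1 = 16.28/4.831 = 3.370; β = √(1 − 1/γ²) = √0.9120.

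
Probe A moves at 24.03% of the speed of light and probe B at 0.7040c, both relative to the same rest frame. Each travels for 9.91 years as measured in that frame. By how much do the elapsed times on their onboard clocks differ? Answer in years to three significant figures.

A: β = 0.2403; γ = 1/√(1 − 0.2403²) = 1/√0.9423 = 1.030; τ_A = 9.91/1.030 = 9.620 years.
B: γ = 1/√(1 − 0.7040²) = 1/√0.5044 = 1.408; τ_B = 9.91/1.408 = 7.038 years.

|τ_A − τ_B| = 2.58 years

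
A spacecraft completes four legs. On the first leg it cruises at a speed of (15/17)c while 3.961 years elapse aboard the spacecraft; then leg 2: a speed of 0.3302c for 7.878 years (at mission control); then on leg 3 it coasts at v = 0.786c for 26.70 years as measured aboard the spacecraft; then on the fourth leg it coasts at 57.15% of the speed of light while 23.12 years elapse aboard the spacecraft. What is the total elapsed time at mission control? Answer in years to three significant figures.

Leg 1: γ = 1/√(1 − (15/17)²) = 17/8 = 2.125; Δt_1 = 2.125 × 3.961 = 8.417 years.
Leg 2: 7.878 years is already measured at mission control.
Leg 3: γ = 1/√(1 − 0.786²) = 1/√0.3822 = 1.618; Δt_3 = 1.618 × 26.70 = 43.19 years.
Leg 4: β = 0.5715; γ = 1/√(1 − 0.5715²) = 1/√0.6734 = 1.219; Δt_4 = 1.219 × 23.12 = 28.17 years.
Total: 8.417 + 7.878 + 43.19 + 28.17 years.

Δt = 87.7 years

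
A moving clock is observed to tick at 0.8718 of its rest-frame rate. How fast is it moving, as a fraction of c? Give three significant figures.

Rate ratio = 1/γ, so γ = 1/0.8718 = 1.147.
β = √(1 − 1/γ²) = √(1 − 0.8718²) = √0.2400

β = 0.490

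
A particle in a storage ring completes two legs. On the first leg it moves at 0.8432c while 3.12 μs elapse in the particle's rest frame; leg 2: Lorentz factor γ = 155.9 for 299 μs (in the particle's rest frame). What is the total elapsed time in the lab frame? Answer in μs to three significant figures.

Leg 1: γ = 1/√(1 − 0.8432²) = 1/√0.2890 = 1.860; Δt_1 = 1.860 × 3.12 = 5.804 μs.
Leg 2: γ = 155.9; Δt_2 = 155.9 × 299 = 4.661×10⁴ μs.
Total: 5.804 + 4.661×10⁴ μs.

Δt = 4.66×10⁴ μs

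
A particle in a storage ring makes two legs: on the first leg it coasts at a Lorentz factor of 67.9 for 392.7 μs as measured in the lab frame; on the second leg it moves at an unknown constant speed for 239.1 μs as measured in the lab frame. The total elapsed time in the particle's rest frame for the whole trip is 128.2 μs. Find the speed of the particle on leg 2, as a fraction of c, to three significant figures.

β = 0.859

Leg 1: γ = 67.9; τ_1 = 392.7/67.90 = 5.784 μs.
Leg 2: speed unknown; τ_2 = 239.1/γ_2.
Total proper time: 5.784 + τ_2 = 128.2, so τ_2 = 128.2 − 5.784 = 122.4 μs.
γ_2 = 239.1/122.4 = 1.953; β = √(1 − 1/γ²) = √0.7379.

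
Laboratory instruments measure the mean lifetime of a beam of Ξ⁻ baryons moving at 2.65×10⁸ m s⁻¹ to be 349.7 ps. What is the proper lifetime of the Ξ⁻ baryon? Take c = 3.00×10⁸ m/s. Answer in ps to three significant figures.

τ₀ = 164 ps

β = 2.65×10⁸/3.00×10⁸ = 0.8833; γ = 1/√(1 − 0.8833²) = 2.133
The lab-frame lifetime is the dilated interval; the proper lifetime is τ₀ = Δt/γ = 349.7/2.133 ps.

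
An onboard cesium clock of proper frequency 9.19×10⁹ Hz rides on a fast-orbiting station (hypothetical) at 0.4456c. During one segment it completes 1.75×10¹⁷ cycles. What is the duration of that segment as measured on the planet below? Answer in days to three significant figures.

Δt = 246 days

γ = 1/√(1 − 0.4456²) = 1/√0.8014 = 1.117
Proper time for N cycles: τ = N/f = 1.75×10¹⁷/(9.19×10⁹) = 1.904×10⁷ s = 220.4 days.
Lab-frame duration Δt = γτ = 1.117 × 220.4 = 246.2 days.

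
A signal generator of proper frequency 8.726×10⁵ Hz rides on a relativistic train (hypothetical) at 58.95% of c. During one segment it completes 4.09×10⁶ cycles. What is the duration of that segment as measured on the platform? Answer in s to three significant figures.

β = 0.5895; γ = 1/√(1 − 0.5895²) = 1/√0.6525 = 1.238
Proper time for N cycles: τ = N/f = 4.09×10⁶/(8.726×10⁵) = 4.687×10⁰ s = 4.687 s.
Lab-frame duration Δt = γτ = 1.238 × 4.687 = 5.803 s.

Δt = 5.80 s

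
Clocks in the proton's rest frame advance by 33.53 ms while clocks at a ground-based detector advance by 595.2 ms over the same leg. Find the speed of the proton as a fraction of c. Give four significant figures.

v = 0.9984c

The proper time is measured in the proton's rest frame (both events occur at the proton's location); Δt is measured at a ground-based detector. γ = Δt/τ = 595.2/33.53 = 17.75.
β = √(1 − 1/γ²) = √(1 − 0.003174) = √0.9968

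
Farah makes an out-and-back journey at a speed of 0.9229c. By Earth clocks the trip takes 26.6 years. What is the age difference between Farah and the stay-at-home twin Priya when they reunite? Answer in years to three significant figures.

γ = 1/√(1 − 0.9229²) = 1/√0.1483 = 2.597
Farah's elapsed proper time: τ = 26.6/2.597 = 10.24 years.
Age gap = Δt − τ = 26.6 − 10.24 years.

Δt − τ = 16.4 years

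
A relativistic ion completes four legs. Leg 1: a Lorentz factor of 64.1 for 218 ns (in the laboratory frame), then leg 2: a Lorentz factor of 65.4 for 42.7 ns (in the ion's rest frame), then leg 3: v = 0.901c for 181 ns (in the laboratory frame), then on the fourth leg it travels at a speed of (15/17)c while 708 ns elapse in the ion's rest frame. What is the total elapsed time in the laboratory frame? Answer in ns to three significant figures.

Δt = 4700 ns

Leg 1: 218 ns is already measured in the laboratory frame.
Leg 2: γ = 65.4; Δt_2 = 65.40 × 42.7 = 2793 ns.
Leg 3: 181 ns is already measured in the laboratory frame.
Leg 4: γ = 1/√(1 − (15/17)²) = 17/8 = 2.125; Δt_4 = 2.125 × 708 = 1504 ns.
Total: 218.0 + 2793 + 181.0 + 1504 ns.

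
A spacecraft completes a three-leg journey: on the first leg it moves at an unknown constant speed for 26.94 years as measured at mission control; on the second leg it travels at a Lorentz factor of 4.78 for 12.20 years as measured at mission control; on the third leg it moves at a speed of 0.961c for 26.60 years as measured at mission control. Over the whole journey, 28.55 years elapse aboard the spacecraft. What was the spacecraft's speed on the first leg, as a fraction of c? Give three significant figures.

β = 0.722

Leg 1: speed unknown; τ_1 = 26.94/γ_1.
Leg 2: γ = 4.78; τ_2 = 12.20/4.780 = 2.552 years.
Leg 3: γ = 1/√(1 − 0.961²) = 1/√0.07648 = 3.616; τ_3 = 26.60/3.616 = 7.356 years.
Total proper time: τ_1 + 2.552 + 7.356 = 28.55, so τ_1 = 28.55 − 9.908 = 18.64 years.
γ_1 = 26.94/18.64 = 1.445; β = √(1 − 1/γ²) = √0.5212.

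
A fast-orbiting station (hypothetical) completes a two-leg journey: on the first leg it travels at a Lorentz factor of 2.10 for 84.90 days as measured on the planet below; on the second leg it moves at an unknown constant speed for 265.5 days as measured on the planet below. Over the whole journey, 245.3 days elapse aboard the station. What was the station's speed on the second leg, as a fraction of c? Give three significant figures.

Leg 1: γ = 2.10; τ_1 = 84.90/2.100 = 40.43 days.
Leg 2: speed unknown; τ_2 = 265.5/γ_2.
Total proper time: 40.43 + τ_2 = 245.3, so τ_2 = 245.3 − 40.43 = 204.9 days.
γ_2 = 265.5/204.9 = 1.296; β = √(1 − 1/γ²) = √0.4046.

β = 0.636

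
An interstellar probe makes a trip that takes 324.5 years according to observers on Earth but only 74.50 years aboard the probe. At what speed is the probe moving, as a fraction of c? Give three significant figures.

The proper time is measured aboard the probe (both events occur at the probe's location); Δt is measured on Earth. γ = Δt/τ = 324.5/74.50 = 4.356.
β = √(1 − 1/γ²) = √(1 − 0.05271) = √0.9473

v = 0.973c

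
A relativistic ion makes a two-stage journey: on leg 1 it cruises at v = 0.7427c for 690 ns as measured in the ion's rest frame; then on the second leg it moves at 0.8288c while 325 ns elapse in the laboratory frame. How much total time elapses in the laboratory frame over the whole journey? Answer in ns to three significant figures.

Δt = 1360 ns

Leg 1: γ = 1/√(1 − 0.7427²) = 1/√0.4484 = 1.493; Δt_1 = 1.493 × 690 = 1030 ns.
Leg 2: 325 ns is already measured in the laboratory frame.
Total: 1030 + 325.0 ns.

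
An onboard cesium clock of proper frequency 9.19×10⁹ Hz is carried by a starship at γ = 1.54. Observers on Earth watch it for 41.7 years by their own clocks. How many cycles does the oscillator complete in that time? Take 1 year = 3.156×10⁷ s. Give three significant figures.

N = 7.85×10¹⁸

γ = 1.54
During 41.7 years of lab time, the oscillator's proper time advances by τ = Δt/γ = 41.7/1.540 = 27.08 years = 8.546×10⁸ s.
N = f × τ = 9.19×10⁹ × 8.546×10⁸ = 7.854×10¹⁸.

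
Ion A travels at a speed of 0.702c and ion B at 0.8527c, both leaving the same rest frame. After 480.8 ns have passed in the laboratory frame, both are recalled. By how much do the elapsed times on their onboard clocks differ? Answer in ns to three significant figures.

|τ_A − τ_B| = 91.2 ns

A: γ = 1/√(1 − 0.702²) = 1/√0.5072 = 1.404; τ_A = 480.8/1.404 = 342.4 ns.
B: γ = 1/√(1 − 0.8527²) = 1/√0.2729 = 1.914; τ_B = 480.8/1.914 = 251.2 ns.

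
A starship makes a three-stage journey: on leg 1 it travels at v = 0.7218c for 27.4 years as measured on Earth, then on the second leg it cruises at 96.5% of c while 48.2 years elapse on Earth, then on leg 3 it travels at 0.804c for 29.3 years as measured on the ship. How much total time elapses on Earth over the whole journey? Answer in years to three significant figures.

Δt = 125 years

Leg 1: 27.4 years is already measured on Earth.
Leg 2: 48.2 years is already measured on Earth.
Leg 3: γ = 1/√(1 − 0.804²) = 1/√0.3536 = 1.682; Δt_3 = 1.682 × 29.3 = 49.27 years.
Total: 27.40 + 48.20 + 49.27 years.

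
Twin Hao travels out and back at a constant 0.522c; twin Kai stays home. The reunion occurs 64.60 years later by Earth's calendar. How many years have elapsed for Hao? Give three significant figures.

γ = 1/√(1 − 0.522²) = 1/√0.7275 = 1.172
Hao's clock measures proper time along the trip: τ = Δt/γ = 64.60/1.172 years.

τ = 55.1 years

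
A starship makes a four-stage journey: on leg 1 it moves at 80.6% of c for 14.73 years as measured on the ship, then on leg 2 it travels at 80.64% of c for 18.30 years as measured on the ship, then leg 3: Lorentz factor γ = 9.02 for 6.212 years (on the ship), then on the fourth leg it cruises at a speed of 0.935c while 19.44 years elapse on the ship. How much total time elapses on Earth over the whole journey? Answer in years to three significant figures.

Δt = 167 years

Leg 1: β = 0.806; γ = 1/√(1 − 0.806²) = 1/√0.3504 = 1.689; Δt_1 = 1.689 × 14.73 = 24.89 years.
Leg 2: β = 0.8064; γ = 1/√(1 − 0.8064²) = 1/√0.3497 = 1.691; Δt_2 = 1.691 × 18.30 = 30.95 years.
Leg 3: γ = 9.02; Δt_3 = 9.020 × 6.212 = 56.03 years.
Leg 4: γ = 1/√(1 − 0.935²) = 1/√0.1258 = 2.820; Δt_4 = 2.820 × 19.44 = 54.81 years.
Total: 24.89 + 30.95 + 56.03 + 54.81 years.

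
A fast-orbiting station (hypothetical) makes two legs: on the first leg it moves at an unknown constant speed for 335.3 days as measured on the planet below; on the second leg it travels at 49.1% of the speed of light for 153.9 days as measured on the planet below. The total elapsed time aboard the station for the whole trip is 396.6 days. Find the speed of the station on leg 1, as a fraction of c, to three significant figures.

β = 0.622

Leg 1: speed unknown; τ_1 = 335.3/γ_1.
Leg 2: β = 0.491; γ = 1/√(1 − 0.491²) = 1/√0.7589 = 1.148; τ_2 = 153.9/1.148 = 134.1 days.
Total proper time: τ_1 + 134.1 = 396.6, so τ_1 = 396.6 − 134.1 = 262.5 days.
γ_1 = 335.3/262.5 = 1.277; β = √(1 − 1/γ²) = √0.3870.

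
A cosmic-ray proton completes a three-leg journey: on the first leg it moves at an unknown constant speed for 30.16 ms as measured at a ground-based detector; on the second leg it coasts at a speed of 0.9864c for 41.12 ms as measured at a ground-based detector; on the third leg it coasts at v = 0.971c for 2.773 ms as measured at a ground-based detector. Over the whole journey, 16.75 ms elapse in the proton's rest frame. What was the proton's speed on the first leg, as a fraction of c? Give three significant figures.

β = 0.951

Leg 1: speed unknown; τ_1 = 30.16/γ_1.
Leg 2: γ = 1/√(1 − 0.9864²) = 1/√0.02702 = 6.084; τ_2 = 41.12/6.084 = 6.759 ms.
Leg 3: γ = 1/√(1 − 0.971²) = 1/√0.05716 = 4.183; τ_3 = 2.773/4.183 = 0.6630 ms.
Total proper time: τ_1 + 6.759 + 0.6630 = 16.75, so τ_1 = 16.75 − 7.422 = 9.328 ms.
γ_1 = 30.16/9.328 = 3.233; β = √(1 − 1/γ²) = √0.9043.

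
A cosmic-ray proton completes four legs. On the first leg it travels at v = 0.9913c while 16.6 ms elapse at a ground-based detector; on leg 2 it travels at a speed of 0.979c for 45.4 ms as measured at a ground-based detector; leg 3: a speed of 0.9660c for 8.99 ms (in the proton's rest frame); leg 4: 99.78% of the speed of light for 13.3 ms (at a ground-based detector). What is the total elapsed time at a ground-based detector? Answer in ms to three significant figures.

Leg 1: 16.6 ms is already measured at a ground-based detector.
Leg 2: 45.4 ms is already measured at a ground-based detector.
Leg 3: γ = 1/√(1 − 0.9660²) = 1/√0.06684 = 3.868; Δt_3 = 3.868 × 8.99 = 34.77 ms.
Leg 4: 13.3 ms is already measured at a ground-based detector.
Total: 16.60 + 45.40 + 34.77 + 13.30 ms.

Δt = 110 ms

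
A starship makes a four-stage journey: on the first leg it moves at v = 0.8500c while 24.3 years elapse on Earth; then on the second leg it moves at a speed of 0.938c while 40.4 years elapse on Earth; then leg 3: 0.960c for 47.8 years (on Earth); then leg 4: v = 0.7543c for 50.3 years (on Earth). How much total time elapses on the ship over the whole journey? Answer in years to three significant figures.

τ = 73.2 years

Leg 1: γ = 1/√(1 − 0.8500²) = 1/√0.2775 = 1.898; τ_1 = 24.3/1.898 = 12.80 years.
Leg 2: γ = 1/√(1 − 0.938²) = 1/√0.1202 = 2.885; τ_2 = 40.4/2.885 = 14.00 years.
Leg 3: γ = 1/√(1 − 0.960²) = 25/7 ≈ 3.571; τ_3 = 47.8/3.571 = 13.38 years.
Leg 4: γ = 1/√(1 − 0.7543²) = 1/√0.4310 = 1.523; τ_4 = 50.3/1.523 = 33.02 years.
Total: 12.80 + 14.00 + 13.38 + 33.02 years.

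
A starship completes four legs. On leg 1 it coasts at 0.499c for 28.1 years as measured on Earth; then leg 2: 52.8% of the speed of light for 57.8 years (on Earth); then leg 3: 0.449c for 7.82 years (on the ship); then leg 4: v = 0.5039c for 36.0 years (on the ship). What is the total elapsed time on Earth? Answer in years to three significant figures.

Leg 1: 28.1 years is already measured on Earth.
Leg 2: 57.8 years is already measured on Earth.
Leg 3: γ = 1/√(1 − 0.449²) = 1/√0.7984 = 1.119; Δt_3 = 1.119 × 7.82 = 8.752 years.
Leg 4: γ = 1/√(1 − 0.5039²) = 1/√0.7461 = 1.158; Δt_4 = 1.158 × 36.0 = 41.68 years.
Total: 28.10 + 57.80 + 8.752 + 41.68 years.

Δt = 136 years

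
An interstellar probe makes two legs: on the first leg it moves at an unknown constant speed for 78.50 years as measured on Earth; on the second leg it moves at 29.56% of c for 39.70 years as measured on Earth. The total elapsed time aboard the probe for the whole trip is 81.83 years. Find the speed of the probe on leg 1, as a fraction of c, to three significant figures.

β = 0.829

Leg 1: speed unknown; τ_1 = 78.50/γ_1.
Leg 2: β = 0.2956; γ = 1/√(1 − 0.2956²) = 1/√0.9126 = 1.047; τ_2 = 39.70/1.047 = 37.93 years.
Total proper time: τ_1 + 37.93 = 81.83, so τ_1 = 81.83 − 37.93 = 43.90 years.
γ_1 = 78.50/43.90 = 1.788; β = √(1 − 1/γ²) = √0.6872.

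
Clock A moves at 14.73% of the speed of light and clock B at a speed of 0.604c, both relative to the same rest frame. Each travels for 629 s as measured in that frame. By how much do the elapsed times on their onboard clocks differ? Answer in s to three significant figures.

A: β = 0.1473; γ = 1/√(1 − 0.1473²) = 1/√0.9783 = 1.011; τ_A = 629/1.011 = 622.1 s.
B: γ = 1/√(1 − 0.604²) = 1/√0.6352 = 1.255; τ_B = 629/1.255 = 501.3 s.

|τ_A − τ_B| = 121 s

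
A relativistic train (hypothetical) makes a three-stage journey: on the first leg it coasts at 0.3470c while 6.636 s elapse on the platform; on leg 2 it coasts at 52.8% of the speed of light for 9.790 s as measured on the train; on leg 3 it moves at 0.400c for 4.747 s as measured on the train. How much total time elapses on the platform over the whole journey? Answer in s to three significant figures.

Δt = 23.3 s

Leg 1: 6.636 s is already measured on the platform.
Leg 2: β = 0.528; γ = 1/√(1 − 0.528²) = 1/√0.7212 = 1.178; Δt_2 = 1.178 × 9.790 = 11.53 s.
Leg 3: γ = 1/√(1 − 0.400²) = 1/√0.8400 = 1.091; Δt_3 = 1.091 × 4.747 = 5.179 s.
Total: 6.636 + 11.53 + 5.179 s.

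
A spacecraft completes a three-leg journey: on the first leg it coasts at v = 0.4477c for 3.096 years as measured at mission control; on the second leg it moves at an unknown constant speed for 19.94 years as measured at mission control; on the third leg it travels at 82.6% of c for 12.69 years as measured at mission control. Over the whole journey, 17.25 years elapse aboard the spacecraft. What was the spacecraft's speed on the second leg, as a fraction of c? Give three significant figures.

β = 0.930

Leg 1: γ = 1/√(1 − 0.4477²) = 1/√0.7996 = 1.118; τ_1 = 3.096/1.118 = 2.768 years.
Leg 2: speed unknown; τ_2 = 19.94/γ_2.
Leg 3: β = 0.826; γ = 1/√(1 − 0.826²) = 1/√0.3177 = 1.774; τ_3 = 12.69/1.774 = 7.153 years.
Total proper time: 2.768 + τ_2 + 7.153 = 17.25, so τ_2 = 17.25 − 9.921 = 7.329 years.
γ_2 = 19.94/7.329 = 2.721; β = √(1 − 1/γ²) = √0.8649.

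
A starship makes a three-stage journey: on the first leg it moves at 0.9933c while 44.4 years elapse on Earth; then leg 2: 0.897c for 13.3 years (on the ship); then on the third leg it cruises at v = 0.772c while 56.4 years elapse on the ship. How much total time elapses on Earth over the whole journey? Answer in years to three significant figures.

Δt = 163 years

Leg 1: 44.4 years is already measured on Earth.
Leg 2: γ = 1/√(1 − 0.897²) = 1/√0.1954 = 2.262; Δt_2 = 2.262 × 13.3 = 30.09 years.
Leg 3: γ = 1/√(1 − 0.772²) = 1/√0.4040 = 1.573; Δt_3 = 1.573 × 56.4 = 88.73 years.
Total: 44.40 + 30.09 + 88.73 years.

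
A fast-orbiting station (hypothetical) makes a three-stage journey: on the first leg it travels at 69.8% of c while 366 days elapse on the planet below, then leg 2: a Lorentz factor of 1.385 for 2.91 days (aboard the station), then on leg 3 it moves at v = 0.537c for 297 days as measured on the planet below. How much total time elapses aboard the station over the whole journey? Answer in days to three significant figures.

τ = 516 days

Leg 1: β = 0.698; γ = 1/√(1 − 0.698²) = 1/√0.5128 = 1.396; τ_1 = 366/1.396 = 262.1 days.
Leg 2: 2.91 days is already measured aboard the station.
Leg 3: γ = 1/√(1 − 0.537²) = 1/√0.7116 = 1.185; τ_3 = 297/1.185 = 250.5 days.
Total: 262.1 + 2.910 + 250.5 days.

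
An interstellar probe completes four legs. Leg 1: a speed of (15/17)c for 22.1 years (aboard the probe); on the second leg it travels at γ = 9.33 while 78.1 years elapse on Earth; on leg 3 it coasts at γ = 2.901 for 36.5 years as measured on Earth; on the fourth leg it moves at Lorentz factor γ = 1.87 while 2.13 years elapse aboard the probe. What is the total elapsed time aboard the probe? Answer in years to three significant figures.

τ = 45.2 years

Leg 1: 22.1 years is already measured aboard the probe.
Leg 2: γ = 9.33; τ_2 = 78.1/9.330 = 8.371 years.
Leg 3: γ = 2.901; τ_3 = 36.5/2.901 = 12.58 years.
Leg 4: 2.13 years is already measured aboard the probe.
Total: 22.10 + 8.371 + 12.58 + 2.130 years.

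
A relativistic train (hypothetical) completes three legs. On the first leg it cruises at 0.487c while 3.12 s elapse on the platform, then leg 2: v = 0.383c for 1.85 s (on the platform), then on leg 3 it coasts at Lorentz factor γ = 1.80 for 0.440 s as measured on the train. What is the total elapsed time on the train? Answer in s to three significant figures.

τ = 4.87 s

Leg 1: γ = 1/√(1 − 0.487²) = 1/√0.7628 = 1.145; τ_1 = 3.12/1.145 = 2.725 s.
Leg 2: γ = 1/√(1 − 0.383²) = 1/√0.8533 = 1.083; τ_2 = 1.85/1.083 = 1.709 s.
Leg 3: 0.440 s is already measured on the train.
Total: 2.725 + 1.709 + 0.4400 s.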